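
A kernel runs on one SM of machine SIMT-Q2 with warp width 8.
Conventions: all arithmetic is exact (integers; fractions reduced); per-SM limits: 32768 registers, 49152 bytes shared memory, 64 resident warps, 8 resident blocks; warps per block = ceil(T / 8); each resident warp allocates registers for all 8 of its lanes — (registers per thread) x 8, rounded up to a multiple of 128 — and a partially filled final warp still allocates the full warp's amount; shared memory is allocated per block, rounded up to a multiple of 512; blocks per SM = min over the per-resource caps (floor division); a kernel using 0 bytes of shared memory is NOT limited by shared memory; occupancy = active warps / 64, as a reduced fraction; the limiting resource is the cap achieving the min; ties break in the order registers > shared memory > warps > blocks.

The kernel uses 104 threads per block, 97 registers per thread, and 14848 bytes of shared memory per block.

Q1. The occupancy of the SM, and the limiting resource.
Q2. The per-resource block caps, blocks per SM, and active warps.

Answer: occupancy 13/32, limited by registers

registers: 2 blocks
shared memory: 3 blocks
warps: 4 blocks
blocks: 8 blocks

Answer: 2 blocks, 26 active warps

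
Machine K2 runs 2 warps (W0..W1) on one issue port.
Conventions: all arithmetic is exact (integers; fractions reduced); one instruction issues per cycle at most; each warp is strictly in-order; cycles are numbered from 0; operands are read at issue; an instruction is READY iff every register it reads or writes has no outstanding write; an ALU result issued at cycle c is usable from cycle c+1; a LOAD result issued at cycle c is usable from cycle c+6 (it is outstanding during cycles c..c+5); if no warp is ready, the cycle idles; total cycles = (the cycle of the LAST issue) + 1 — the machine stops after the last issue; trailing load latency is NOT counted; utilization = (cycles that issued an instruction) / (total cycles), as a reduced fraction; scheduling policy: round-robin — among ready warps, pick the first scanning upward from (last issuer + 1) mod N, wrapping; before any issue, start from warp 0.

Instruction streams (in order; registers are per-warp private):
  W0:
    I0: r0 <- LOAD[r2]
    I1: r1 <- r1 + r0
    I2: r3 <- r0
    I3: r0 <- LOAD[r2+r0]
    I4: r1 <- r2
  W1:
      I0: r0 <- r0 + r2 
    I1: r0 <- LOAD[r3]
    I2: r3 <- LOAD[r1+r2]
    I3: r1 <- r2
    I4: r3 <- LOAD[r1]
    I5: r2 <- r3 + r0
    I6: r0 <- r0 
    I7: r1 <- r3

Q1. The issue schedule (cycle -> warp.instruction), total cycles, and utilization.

cycle 0: W0.I0
cycle 1: W1.I0
cycle 2: W1.I1
cycle 3: W1.I2
cycle 4: W1.I3
cycle 5: idle
cycle 6: W0.I1
cycle 7: W0.I2
cycle 8: W0.I3
cycle 9: W1.I4
cycle 10: W0.I4
cycle 11: idle
cycle 12: idle
cycle 13: idle
cycle 14: idle
cycle 15: W1.I5
cycle 16: W1.I6
cycle 17: W1.I7

Answer: 18 cycles, utilization 13/18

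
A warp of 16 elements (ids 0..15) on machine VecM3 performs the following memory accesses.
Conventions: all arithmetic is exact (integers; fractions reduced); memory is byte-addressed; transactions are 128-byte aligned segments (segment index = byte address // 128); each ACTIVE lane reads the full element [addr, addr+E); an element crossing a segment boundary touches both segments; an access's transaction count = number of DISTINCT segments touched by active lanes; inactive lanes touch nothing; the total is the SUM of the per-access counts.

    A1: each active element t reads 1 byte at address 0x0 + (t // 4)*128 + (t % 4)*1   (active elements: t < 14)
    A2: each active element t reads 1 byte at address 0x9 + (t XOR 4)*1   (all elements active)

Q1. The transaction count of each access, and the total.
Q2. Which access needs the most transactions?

A1: 4 transactions
A2: 1 transaction

Answer: 4,1; total 5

Answer: A1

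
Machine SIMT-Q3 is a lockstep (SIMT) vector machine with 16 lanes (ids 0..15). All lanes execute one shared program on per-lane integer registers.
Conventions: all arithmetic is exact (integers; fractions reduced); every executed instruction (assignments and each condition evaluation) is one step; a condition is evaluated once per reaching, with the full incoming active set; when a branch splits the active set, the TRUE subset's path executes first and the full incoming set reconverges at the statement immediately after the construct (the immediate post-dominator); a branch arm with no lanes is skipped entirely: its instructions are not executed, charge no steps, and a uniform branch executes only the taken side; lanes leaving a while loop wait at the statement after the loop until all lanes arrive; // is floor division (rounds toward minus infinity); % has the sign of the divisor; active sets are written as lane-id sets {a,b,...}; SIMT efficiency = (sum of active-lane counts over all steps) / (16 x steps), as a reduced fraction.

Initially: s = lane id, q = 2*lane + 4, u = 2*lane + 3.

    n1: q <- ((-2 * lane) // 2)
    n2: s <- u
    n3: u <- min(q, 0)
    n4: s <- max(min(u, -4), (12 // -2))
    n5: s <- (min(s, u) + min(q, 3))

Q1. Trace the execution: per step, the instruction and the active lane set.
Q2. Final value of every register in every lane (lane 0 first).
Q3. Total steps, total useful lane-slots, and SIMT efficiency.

step 0: q <- ((-2 * lane) // 2)      {0,1,2,3,4,5,6,7,8,9,10,11,12,13,14,15}
step 1: s <- u                       {0,1,2,3,4,5,6,7,8,9,10,11,12,13,14,15}
step 2: u <- min(q, 0)               {0,1,2,3,4,5,6,7,8,9,10,11,12,13,14,15}
step 3: s <- max(min(u, -4), (12 // -2)) {0,1,2,3,4,5,6,7,8,9,10,11,12,13,14,15}
step 4: s <- (min(s, u) + min(q, 3)) {0,1,2,3,4,5,6,7,8,9,10,11,12,13,14,15}

Answer: 5 steps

s: -4,-5,-6,-7,-8,-10,-12,-14,-16,-18,-20,-22,-24,-26,-28,-30
q: 0,-1,-2,-3,-4,-5,-6,-7,-8,-9,-10,-11,-12,-13,-14,-15
u: 0,-1,-2,-3,-4,-5,-6,-7,-8,-9,-10,-11,-12,-13,-14,-15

steps = 5; useful = 80; efficiency = 80/80 = 1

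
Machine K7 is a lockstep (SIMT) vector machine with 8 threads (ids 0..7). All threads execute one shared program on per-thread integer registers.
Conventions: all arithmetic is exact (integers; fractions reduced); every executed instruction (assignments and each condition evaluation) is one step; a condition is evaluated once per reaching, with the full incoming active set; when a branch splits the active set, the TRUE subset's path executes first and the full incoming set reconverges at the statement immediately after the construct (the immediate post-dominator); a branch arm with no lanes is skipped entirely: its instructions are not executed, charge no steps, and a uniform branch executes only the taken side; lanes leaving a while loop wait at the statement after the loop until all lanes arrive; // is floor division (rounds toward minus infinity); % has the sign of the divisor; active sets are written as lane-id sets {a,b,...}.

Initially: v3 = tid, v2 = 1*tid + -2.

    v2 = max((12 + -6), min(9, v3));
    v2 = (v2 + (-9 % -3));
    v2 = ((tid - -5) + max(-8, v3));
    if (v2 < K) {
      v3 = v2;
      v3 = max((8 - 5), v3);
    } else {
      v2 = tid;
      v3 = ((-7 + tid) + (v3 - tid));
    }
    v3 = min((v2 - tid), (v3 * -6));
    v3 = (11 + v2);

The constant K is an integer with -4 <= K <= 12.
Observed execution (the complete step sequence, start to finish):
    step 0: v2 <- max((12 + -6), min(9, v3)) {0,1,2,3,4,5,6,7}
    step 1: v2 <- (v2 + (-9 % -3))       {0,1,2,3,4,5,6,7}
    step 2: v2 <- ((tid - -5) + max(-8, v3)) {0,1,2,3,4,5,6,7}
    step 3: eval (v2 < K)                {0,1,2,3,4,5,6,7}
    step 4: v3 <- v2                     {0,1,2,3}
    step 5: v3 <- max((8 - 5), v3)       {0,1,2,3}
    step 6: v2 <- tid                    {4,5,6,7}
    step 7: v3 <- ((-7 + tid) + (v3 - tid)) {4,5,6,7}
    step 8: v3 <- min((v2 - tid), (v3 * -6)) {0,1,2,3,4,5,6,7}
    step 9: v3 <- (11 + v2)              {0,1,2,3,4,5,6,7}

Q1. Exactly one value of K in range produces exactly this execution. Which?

Answer: K = 12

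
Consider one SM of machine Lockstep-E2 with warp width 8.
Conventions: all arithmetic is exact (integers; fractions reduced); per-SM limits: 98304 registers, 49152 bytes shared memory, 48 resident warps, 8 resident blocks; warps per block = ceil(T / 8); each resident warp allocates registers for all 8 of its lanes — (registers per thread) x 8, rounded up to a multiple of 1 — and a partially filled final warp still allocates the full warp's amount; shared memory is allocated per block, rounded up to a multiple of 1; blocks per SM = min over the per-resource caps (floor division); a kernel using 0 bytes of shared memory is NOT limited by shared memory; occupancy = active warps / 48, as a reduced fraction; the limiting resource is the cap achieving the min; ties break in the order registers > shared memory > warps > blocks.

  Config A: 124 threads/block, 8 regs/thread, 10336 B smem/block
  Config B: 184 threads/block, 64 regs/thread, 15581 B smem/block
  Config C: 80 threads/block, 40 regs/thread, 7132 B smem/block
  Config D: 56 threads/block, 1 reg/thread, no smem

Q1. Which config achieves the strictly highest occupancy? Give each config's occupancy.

occupancies: A 1, B 23/24, C 5/6, D 7/8

Answer: A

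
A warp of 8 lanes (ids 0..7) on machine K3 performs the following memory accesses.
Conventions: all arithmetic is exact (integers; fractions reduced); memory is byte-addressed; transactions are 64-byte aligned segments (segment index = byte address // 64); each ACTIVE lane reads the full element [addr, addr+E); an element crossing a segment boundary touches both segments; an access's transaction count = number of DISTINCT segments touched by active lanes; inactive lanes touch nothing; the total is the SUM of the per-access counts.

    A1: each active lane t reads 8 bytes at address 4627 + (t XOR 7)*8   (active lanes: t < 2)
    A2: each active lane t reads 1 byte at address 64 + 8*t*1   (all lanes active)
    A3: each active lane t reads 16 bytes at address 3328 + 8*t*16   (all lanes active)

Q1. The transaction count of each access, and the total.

A1: 1 transaction
A2: 1 transaction
A3: 8 transactions

Answer: 1,1,8; total 10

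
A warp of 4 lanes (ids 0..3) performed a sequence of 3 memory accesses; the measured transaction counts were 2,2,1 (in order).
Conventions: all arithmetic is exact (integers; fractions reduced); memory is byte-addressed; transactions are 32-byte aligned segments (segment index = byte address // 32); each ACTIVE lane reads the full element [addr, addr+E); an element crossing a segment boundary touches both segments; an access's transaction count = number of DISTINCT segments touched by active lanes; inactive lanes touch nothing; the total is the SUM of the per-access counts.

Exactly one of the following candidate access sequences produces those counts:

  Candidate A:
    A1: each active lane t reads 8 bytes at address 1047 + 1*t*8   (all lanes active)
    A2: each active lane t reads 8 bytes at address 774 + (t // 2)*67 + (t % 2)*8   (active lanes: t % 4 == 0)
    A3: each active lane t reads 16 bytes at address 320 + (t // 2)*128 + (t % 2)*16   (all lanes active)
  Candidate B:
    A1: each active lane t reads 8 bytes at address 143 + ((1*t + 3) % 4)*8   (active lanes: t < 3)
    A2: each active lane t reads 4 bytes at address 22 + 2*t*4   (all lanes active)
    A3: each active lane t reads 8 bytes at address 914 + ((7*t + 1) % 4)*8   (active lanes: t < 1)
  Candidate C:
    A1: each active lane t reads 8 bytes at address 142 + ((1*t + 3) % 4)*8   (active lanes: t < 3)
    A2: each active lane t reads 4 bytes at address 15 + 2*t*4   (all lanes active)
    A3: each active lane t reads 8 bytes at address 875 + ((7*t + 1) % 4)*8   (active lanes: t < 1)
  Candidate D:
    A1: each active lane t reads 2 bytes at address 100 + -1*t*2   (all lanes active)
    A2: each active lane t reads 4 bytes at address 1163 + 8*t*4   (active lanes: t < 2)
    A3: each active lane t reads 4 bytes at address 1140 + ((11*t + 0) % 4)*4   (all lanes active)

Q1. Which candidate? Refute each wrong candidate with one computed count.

A: A2 gives 1 transaction, not 2
B: A3 gives 2 transactions, not 1
D: A3 gives 2 transactions, not 1
C: all counts match (2,2,1)

Answer: C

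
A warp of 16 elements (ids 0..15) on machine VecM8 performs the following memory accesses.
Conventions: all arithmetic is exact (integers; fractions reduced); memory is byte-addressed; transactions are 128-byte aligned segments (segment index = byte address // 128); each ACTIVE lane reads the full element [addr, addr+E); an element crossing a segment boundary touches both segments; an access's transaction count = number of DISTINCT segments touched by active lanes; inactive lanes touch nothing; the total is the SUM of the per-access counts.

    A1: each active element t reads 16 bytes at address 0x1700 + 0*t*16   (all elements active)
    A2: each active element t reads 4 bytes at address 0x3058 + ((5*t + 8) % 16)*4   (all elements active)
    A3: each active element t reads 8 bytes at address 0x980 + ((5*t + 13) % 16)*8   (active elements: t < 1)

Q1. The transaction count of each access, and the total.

A1: 1 transaction
A2: 2 transactions
A3: 1 transaction

Answer: 1,2,1; total 4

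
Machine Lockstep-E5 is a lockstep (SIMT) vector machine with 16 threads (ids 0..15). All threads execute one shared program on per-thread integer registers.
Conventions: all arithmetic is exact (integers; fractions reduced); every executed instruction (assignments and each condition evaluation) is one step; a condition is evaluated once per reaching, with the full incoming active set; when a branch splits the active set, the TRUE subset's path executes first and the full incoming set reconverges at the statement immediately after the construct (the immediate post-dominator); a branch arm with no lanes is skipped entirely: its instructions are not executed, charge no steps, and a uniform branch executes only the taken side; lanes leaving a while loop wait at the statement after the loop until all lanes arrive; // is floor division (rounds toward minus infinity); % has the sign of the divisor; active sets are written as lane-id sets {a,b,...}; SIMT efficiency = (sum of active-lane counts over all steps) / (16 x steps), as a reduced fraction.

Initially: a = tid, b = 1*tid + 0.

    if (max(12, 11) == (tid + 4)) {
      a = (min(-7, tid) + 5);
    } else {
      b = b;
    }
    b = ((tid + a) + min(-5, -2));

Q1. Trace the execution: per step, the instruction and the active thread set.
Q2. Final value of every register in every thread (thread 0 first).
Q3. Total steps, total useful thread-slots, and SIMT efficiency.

step 0: eval (max(12, 11) == (tid + 4)) {0,1,2,3,4,5,6,7,8,9,10,11,12,13,14,15}
step 1: a <- (min(-7, tid) + 5)      {8}
step 2: b <- b                       {0,1,2,3,4,5,6,7,9,10,11,12,13,14,15}
step 3: b <- ((tid + a) + min(-5, -2)) {0,1,2,3,4,5,6,7,8,9,10,11,12,13,14,15}

Answer: 4 steps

a: 0,1,2,3,4,5,6,7,-2,9,10,11,12,13,14,15
b: -5,-3,-1,1,3,5,7,9,1,13,15,17,19,21,23,25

steps = 4; useful = 48; efficiency = 48/64 = 3/4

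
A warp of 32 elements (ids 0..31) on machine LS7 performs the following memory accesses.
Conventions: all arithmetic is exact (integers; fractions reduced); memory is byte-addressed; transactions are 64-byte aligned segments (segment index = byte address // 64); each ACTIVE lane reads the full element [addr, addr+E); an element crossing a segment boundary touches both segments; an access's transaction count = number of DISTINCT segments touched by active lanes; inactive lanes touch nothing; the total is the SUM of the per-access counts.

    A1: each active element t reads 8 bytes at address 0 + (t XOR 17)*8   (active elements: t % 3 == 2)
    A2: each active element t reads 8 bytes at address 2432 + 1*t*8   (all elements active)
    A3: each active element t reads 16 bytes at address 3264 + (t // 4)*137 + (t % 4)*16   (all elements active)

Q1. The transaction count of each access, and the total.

A1: 4 transactions
A2: 4 transactions
A3: 15 transactions

Answer: 4,4,15; total 23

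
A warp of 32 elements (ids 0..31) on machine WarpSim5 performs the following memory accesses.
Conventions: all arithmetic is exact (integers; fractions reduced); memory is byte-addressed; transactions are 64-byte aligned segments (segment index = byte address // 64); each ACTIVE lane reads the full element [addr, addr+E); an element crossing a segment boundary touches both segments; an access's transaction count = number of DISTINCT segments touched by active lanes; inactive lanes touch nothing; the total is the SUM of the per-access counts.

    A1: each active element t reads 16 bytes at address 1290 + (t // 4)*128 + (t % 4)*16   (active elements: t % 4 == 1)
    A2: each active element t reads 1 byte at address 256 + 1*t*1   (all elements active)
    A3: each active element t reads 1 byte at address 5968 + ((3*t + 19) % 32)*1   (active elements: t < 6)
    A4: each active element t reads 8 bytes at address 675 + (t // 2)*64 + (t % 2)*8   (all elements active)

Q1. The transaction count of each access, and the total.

A1: 8 transactions
A2: 1 transaction
A3: 1 transaction
A4: 16 transactions

Answer: 8,1,1,16; total 26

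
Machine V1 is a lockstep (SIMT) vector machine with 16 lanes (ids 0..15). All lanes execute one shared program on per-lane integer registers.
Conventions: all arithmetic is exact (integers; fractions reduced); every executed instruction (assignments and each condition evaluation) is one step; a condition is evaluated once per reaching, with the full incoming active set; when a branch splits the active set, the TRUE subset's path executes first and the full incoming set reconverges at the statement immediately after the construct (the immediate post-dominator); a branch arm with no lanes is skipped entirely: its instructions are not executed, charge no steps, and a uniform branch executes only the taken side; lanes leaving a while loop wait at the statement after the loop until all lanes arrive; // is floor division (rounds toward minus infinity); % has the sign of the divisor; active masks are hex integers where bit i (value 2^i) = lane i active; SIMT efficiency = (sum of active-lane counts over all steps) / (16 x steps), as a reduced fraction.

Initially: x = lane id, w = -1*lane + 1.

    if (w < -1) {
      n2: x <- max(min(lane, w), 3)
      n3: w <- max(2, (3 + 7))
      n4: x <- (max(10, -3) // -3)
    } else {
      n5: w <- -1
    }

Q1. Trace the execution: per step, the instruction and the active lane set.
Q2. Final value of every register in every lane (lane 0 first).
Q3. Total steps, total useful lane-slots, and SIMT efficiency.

step 0: eval (w < -1)                0xffff
step 1: x <- max(min(lane, w), 3)    0xfff8
step 2: w <- max(2, (3 + 7))         0xfff8
step 3: x <- (max(10, -3) // -3)     0xfff8
step 4: w <- -1                      0x0007

Answer: 5 steps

x: 0,1,2,-4,-4,-4,-4,-4,-4,-4,-4,-4,-4,-4,-4,-4
w: -1,-1,-1,10,10,10,10,10,10,10,10,10,10,10,10,10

steps = 5; useful = 58; efficiency = 58/80 = 29/40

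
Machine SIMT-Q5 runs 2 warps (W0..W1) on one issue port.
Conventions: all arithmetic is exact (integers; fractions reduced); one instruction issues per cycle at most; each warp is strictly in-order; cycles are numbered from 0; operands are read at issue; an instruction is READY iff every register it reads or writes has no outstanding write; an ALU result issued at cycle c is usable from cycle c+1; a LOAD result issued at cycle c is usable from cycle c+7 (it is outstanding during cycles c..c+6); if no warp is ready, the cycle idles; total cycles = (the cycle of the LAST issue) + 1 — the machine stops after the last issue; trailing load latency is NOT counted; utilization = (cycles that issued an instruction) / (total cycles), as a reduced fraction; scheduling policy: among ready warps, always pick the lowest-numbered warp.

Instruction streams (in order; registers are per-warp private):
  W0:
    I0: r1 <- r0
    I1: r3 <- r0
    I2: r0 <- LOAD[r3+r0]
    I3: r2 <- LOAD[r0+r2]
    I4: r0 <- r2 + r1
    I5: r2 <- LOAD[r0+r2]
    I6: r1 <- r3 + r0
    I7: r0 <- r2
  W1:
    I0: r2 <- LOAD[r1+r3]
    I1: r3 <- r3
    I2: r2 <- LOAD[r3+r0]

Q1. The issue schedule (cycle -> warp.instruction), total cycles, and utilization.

cycle 0: W0.I0
cycle 1: W0.I1
cycle 2: W0.I2
cycle 3: W1.I0
cycle 4: W1.I1
cycle 5: idle
cycle 6: idle
cycle 7: idle
cycle 8: idle
cycle 9: W0.I3
cycle 10: W1.I2
cycle 11: idle
cycle 12: idle
cycle 13: idle
cycle 14: idle
cycle 15: idle
cycle 16: W0.I4
cycle 17: W0.I5
cycle 18: W0.I6
cycle 19: idle
cycle 20: idle
cycle 21: idle
cycle 22: idle
cycle 23: idle
cycle 24: W0.I7

Answer: 25 cycles, utilization 11/25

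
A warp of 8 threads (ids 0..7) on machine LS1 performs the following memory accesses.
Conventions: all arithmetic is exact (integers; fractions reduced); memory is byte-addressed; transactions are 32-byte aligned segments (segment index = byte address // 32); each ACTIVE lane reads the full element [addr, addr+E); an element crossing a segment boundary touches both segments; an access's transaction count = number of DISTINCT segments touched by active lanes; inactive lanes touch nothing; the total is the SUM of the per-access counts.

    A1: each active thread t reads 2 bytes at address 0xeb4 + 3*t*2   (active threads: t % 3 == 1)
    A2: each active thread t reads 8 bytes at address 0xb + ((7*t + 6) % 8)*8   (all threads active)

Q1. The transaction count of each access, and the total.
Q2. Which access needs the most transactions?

A1: 2 transactions
A2: 3 transactions

Answer: 2,3; total 5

Answer: A2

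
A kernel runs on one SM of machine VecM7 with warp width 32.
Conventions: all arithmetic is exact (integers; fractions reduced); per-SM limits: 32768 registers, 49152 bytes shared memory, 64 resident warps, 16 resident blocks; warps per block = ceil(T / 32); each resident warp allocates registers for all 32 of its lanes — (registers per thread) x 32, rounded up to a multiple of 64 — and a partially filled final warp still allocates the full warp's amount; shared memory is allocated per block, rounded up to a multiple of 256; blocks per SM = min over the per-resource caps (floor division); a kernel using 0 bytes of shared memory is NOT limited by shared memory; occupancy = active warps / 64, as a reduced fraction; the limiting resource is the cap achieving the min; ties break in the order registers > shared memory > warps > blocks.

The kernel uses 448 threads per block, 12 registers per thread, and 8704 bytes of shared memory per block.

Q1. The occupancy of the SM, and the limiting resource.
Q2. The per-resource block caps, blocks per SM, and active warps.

Answer: occupancy 7/8, limited by warps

registers: 6 blocks
shared memory: 5 blocks
warps: 4 blocks
blocks: 16 blocks

Answer: 4 blocks, 56 active warps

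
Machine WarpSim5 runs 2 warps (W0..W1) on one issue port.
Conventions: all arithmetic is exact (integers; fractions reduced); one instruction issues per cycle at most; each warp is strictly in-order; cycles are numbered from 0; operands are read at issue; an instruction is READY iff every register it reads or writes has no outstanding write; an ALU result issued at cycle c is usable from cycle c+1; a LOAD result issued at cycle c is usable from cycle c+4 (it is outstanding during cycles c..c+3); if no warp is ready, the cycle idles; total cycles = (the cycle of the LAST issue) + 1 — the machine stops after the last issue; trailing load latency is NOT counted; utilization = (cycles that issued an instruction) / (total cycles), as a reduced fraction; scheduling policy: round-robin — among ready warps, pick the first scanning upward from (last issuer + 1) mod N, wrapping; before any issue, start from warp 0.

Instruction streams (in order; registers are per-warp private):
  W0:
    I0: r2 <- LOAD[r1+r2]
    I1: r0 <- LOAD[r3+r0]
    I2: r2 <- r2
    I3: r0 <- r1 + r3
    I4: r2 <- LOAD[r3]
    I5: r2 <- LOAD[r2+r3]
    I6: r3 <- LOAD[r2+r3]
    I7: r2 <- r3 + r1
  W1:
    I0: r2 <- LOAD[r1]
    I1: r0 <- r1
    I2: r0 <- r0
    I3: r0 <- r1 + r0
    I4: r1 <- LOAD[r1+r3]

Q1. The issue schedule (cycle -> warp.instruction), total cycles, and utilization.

cycle 0: W0.I0
cycle 1: W1.I0
cycle 2: W0.I1
cycle 3: W1.I1
cycle 4: W0.I2
cycle 5: W1.I2
cycle 6: W0.I3
cycle 7: W1.I3
cycle 8: W0.I4
cycle 9: W1.I4
cycle 10: idle
cycle 11: idle
cycle 12: W0.I5
cycle 13: idle
cycle 14: idle
cycle 15: idle
cycle 16: W0.I6
cycle 17: idle
cycle 18: idle
cycle 19: idle
cycle 20: W0.I7

Answer: 21 cycles, utilization 13/21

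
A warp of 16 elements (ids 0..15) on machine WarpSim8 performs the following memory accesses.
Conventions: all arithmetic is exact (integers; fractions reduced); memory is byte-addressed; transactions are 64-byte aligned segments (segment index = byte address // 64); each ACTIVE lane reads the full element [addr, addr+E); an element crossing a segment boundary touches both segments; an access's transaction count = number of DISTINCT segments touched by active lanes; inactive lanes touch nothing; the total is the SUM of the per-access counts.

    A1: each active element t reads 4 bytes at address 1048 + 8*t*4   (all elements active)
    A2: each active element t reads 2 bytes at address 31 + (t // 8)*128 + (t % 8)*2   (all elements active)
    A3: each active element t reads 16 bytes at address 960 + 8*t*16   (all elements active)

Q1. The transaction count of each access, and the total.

A1: 8 transactions
A2: 2 transactions
A3: 16 transactions

Answer: 8,2,16; total 26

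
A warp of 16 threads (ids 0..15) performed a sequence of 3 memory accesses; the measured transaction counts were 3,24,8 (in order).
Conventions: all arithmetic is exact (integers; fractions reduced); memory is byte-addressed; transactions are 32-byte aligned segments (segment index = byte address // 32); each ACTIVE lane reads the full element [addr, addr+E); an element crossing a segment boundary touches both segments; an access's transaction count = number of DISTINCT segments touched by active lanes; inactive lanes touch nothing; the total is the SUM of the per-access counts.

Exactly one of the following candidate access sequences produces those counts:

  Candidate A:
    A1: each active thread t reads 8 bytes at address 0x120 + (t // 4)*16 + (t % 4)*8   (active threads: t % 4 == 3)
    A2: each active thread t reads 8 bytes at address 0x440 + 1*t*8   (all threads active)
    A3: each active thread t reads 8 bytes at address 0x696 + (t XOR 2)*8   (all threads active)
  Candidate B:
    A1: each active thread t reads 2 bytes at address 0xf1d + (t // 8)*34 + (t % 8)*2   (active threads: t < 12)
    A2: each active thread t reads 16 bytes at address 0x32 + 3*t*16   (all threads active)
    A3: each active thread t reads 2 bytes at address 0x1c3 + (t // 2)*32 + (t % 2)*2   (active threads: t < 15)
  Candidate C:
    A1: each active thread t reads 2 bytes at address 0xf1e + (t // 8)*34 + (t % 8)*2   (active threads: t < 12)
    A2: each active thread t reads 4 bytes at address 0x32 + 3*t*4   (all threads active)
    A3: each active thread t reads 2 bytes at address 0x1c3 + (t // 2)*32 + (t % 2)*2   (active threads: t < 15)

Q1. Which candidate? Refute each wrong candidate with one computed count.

A: A2 gives 4 transactions, not 24
C: A2 gives 7 transactions, not 24
B: all counts match (3,24,8)

Answer: B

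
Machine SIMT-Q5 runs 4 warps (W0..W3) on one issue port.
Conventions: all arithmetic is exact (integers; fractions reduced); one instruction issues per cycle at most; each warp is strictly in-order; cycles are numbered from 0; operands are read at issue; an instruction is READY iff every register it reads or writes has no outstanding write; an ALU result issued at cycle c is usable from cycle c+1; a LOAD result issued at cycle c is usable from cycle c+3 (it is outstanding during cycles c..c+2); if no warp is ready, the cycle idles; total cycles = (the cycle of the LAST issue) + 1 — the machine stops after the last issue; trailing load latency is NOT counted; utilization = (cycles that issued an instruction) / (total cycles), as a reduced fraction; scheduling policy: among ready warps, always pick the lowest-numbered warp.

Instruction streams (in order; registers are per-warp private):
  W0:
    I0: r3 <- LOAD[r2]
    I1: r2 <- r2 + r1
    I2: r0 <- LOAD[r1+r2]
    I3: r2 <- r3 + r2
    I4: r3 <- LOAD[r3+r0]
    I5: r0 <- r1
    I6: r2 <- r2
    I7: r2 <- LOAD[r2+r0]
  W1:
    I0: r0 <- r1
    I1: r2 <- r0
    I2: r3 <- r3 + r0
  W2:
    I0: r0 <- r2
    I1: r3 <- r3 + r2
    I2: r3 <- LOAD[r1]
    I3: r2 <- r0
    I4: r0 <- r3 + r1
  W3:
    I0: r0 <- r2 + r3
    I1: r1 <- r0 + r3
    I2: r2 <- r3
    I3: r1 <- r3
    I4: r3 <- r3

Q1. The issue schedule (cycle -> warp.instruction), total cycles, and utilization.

cycle 0: W0.I0
cycle 1: W0.I1
cycle 2: W0.I2
cycle 3: W0.I3
cycle 4: W1.I0
cycle 5: W0.I4
cycle 6: W0.I5
cycle 7: W0.I6
cycle 8: W0.I7
cycle 9: W1.I1
cycle 10: W1.I2
cycle 11: W2.I0
cycle 12: W2.I1
cycle 13: W2.I2
cycle 14: W2.I3
cycle 15: W3.I0
cycle 16: W2.I4
cycle 17: W3.I1
cycle 18: W3.I2
cycle 19: W3.I3
cycle 20: W3.I4

Answer: 21 cycles, utilization 1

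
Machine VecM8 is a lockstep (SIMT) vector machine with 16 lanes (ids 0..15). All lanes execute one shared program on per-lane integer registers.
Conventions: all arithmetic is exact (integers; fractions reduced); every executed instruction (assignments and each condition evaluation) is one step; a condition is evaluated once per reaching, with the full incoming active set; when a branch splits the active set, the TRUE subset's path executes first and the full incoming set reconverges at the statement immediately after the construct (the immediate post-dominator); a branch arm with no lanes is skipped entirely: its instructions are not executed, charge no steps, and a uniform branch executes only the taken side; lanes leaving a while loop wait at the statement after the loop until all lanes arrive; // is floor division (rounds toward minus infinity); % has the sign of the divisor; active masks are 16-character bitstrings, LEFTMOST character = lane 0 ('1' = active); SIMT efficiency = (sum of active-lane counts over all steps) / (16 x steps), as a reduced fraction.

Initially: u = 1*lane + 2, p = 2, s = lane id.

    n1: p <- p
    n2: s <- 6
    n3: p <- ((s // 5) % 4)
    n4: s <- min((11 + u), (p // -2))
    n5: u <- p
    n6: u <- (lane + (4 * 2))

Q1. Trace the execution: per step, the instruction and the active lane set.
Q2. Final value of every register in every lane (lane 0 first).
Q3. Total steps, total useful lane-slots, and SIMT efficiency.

step 0: p <- p                       1111111111111111
step 1: s <- 6                       1111111111111111
step 2: p <- ((s // 5) % 4)          1111111111111111
step 3: s <- min((11 + u), (p // -2)) 1111111111111111
step 4: u <- p                       1111111111111111
step 5: u <- (lane + (4 * 2))        1111111111111111

Answer: 6 steps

u: 8,9,10,11,12,13,14,15,16,17,18,19,20,21,22,23
p: 1,1,1,1,1,1,1,1,1,1,1,1,1,1,1,1
s: -1,-1,-1,-1,-1,-1,-1,-1,-1,-1,-1,-1,-1,-1,-1,-1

steps = 6; useful = 96; efficiency = 96/96 = 1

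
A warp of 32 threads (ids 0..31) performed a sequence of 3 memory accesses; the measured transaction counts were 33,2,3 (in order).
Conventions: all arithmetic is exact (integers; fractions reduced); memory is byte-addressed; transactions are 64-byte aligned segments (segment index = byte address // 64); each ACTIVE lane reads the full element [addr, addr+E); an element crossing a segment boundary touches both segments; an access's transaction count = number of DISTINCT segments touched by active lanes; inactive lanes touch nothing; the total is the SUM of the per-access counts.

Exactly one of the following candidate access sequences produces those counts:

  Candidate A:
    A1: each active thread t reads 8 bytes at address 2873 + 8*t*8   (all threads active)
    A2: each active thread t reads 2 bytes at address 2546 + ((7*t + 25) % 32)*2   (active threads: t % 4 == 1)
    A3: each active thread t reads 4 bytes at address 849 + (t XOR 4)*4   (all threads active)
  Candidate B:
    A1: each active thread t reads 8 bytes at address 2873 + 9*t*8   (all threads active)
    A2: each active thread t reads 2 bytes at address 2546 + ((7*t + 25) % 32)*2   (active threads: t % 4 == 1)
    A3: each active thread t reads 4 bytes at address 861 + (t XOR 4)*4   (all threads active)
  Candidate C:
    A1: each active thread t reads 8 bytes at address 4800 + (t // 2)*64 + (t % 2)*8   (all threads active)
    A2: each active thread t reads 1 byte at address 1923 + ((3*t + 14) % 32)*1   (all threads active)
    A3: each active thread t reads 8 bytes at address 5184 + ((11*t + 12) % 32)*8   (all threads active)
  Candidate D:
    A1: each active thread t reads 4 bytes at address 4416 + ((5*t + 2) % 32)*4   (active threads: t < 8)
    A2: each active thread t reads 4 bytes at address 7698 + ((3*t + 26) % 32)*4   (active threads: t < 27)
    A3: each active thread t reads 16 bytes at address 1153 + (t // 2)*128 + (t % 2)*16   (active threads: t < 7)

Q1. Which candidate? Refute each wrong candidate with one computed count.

B: A1 gives 36 transactions, not 33
C: A1 gives 16 transactions, not 33
D: A1 gives 2 transactions, not 33
A: all counts match (33,2,3)

Answer: A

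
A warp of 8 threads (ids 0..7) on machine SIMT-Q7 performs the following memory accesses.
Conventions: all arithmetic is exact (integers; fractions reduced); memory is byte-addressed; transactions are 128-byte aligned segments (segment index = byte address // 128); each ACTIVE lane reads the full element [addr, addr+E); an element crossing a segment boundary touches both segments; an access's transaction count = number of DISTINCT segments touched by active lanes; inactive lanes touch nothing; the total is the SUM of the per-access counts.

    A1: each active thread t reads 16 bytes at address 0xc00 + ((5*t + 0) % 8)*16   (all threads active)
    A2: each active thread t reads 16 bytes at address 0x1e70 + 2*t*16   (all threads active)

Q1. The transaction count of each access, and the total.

A1: 1 transaction
A2: 3 transactions

Answer: 1,3; total 4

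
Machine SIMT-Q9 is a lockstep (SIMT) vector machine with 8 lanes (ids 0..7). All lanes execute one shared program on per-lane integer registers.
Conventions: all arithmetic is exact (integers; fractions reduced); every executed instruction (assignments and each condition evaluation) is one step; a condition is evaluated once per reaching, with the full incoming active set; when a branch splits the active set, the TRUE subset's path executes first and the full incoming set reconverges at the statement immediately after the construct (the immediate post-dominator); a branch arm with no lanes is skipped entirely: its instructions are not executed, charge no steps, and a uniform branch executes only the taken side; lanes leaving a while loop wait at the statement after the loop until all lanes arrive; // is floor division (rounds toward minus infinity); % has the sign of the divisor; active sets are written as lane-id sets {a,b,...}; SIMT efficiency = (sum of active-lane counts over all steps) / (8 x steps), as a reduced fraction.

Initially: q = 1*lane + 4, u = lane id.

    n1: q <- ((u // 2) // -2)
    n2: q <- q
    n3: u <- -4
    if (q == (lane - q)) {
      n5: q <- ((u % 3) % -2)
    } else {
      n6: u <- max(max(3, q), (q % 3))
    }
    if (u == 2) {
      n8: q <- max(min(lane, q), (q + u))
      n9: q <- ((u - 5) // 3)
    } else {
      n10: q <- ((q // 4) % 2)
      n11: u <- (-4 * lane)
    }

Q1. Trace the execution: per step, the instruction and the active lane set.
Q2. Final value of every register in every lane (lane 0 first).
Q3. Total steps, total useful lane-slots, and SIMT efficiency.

step 0: q <- ((u // 2) // -2)        {0,1,2,3,4,5,6,7}
step 1: q <- q                       {0,1,2,3,4,5,6,7}
step 2: u <- -4                      {0,1,2,3,4,5,6,7}
step 3: eval (q == (lane - q))       {0,1,2,3,4,5,6,7}
step 4: q <- ((u % 3) % -2)          {0}
step 5: u <- max(max(3, q), (q % 3)) {1,2,3,4,5,6,7}
step 6: eval (u == 2)                {0,1,2,3,4,5,6,7}
step 7: q <- ((q // 4) % 2)          {0,1,2,3,4,5,6,7}
step 8: u <- (-4 * lane)             {0,1,2,3,4,5,6,7}

Answer: 9 steps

q: 0,0,1,1,1,1,1,1
u: 0,-4,-8,-12,-16,-20,-24,-28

steps = 9; useful = 64; efficiency = 64/72 = 8/9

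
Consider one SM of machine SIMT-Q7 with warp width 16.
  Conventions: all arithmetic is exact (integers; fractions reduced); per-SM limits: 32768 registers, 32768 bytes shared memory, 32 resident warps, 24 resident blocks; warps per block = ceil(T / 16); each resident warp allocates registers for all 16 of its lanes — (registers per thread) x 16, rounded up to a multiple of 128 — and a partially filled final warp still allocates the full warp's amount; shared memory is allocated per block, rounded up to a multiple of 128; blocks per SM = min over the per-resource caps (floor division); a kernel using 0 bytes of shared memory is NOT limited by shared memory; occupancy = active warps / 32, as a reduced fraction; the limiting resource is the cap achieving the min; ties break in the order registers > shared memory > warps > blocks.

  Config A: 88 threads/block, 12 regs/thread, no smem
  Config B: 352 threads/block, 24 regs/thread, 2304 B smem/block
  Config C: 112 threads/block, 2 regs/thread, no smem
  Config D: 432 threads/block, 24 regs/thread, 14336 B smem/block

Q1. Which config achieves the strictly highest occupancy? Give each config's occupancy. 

occupancies: A 15/16, B 11/16, C 7/8, D 27/32

Answer: A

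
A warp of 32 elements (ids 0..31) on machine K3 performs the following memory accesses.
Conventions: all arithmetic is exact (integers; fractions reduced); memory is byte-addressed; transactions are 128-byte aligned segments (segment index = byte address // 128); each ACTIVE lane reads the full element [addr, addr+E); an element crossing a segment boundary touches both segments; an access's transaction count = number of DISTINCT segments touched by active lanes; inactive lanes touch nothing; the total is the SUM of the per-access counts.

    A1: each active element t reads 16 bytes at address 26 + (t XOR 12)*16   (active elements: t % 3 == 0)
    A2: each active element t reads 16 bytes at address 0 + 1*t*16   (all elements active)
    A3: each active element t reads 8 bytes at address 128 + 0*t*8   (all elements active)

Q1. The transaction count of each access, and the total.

A1: 5 transactions
A2: 4 transactions
A3: 1 transaction

Answer: 5,4,1; total 10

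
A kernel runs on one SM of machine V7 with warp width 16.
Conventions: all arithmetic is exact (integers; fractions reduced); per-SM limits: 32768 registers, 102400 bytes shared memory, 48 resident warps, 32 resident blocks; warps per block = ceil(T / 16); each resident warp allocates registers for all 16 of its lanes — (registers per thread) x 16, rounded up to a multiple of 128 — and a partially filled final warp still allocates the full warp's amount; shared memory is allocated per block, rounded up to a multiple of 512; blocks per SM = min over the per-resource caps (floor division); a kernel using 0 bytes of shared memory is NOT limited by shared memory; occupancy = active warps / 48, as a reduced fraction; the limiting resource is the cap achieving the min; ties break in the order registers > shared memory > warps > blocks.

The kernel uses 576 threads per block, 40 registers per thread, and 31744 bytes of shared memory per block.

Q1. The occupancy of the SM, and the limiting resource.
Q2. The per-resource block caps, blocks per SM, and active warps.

Answer: occupancy 3/4, limited by registers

registers: 1 block
shared memory: 3 blocks
warps: 1 block
blocks: 32 blocks

Answer: 1 block, 36 active warps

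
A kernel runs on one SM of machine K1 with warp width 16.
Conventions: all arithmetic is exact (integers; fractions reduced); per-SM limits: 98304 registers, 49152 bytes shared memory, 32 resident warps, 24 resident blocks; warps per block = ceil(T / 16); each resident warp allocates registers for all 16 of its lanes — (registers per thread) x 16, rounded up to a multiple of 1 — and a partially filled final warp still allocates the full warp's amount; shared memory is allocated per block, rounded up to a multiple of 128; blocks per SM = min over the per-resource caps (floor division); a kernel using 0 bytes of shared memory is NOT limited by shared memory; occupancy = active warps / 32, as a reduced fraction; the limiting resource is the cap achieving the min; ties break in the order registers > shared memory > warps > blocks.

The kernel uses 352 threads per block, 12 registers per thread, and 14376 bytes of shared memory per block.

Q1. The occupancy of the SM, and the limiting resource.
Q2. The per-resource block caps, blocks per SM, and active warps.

Answer: occupancy 11/16, limited by warps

registers: 23 blocks
shared memory: 3 blocks
warps: 1 block
blocks: 24 blocks

Answer: 1 block, 22 active warps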